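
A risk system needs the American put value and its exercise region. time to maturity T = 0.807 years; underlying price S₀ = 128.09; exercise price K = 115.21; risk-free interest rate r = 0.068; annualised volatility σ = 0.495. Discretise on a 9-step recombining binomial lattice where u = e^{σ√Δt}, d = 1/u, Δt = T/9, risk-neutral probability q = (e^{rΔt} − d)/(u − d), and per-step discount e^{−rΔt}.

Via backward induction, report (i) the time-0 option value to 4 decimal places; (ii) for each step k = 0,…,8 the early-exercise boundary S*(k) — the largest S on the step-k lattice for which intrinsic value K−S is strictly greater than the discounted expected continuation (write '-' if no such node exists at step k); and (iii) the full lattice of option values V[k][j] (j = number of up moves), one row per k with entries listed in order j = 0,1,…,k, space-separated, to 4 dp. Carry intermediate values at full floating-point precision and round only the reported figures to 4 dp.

price = 13.2522
boundary = - - - - 70.7982 61.0449 70.7982 82.1099 95.2289
tree:
13.2522
18.7545 7.5435
25.8266 11.4390 3.4787
34.4708 16.9215 5.7285 1.1200
44.4118 24.2902 9.2660 2.0231 0.1698
54.1651 33.6030 14.6516 3.6316 0.3308 0.0000
62.5748 44.4118 22.4846 6.4715 0.6445 0.0000 0.0000
69.8260 54.1651 33.1001 11.4320 1.2557 0.0000 0.0000 0.0000
76.0782 62.5748 44.4118 19.9811 2.4464 0.0000 0.0000 0.0000 0.0000
81.4691 69.8260 54.1651 33.1001 4.7660 0.0000 0.0000 0.0000 0.0000 0.0000

params: Δt=0.08967 u=1.15977 d=0.86224 q=0.48357 e^(-rΔt)=0.99392
t_9 payoffs: 81.4691 69.8260 54.1651 33.1001 4.7660 0.0000 0.0000 0.0000 0.0000 0.0000
t_8: node(8,0) S=39.1318 payoff=76.0782 vs cont=75.3779 → 76.0782 [stop]  node(8,1) S=52.6352 payoff=62.5748 vs cont=61.8745 → 62.5748 [stop]  node(8,2) S=70.7982 payoff=44.4118 vs cont=43.7114 → 44.4118 [stop]  node(8,3) S=95.2289 payoff=19.9811 vs cont=19.2807 → 19.9811 [stop]  node(8,4) S=128.0900 payoff=0.0000 vs cont=2.4464 → 2.4464 [wait]  node(8,5) S=172.2906 payoff=0.0000 vs cont=0.0000 → 0.0000 [wait]  node(8,6) S=231.7437 payoff=0.0000 vs cont=0.0000 → 0.0000 [wait]  node(8,7) S=311.7126 payoff=0.0000 vs cont=0.0000 → 0.0000 [wait]  node(8,8) S=419.2767 payoff=0.0000 vs cont=0.0000 → 0.0000 [wait]  ⇒ S*(8)=95.2289
t_7: node(7,0) S=45.3840 payoff=69.8260 vs cont=69.1256 → 69.8260 [stop]  node(7,1) S=61.0449 payoff=54.1651 vs cont=53.4648 → 54.1651 [stop]  node(7,2) S=82.1099 payoff=33.1001 vs cont=32.3997 → 33.1001 [stop]  node(7,3) S=110.4440 payoff=4.7660 vs cont=11.4320 → 11.4320 [wait]  node(7,4) S=148.5554 payoff=0.0000 vs cont=1.2557 → 1.2557 [wait]  node(7,5) S=199.8181 payoff=0.0000 vs cont=0.0000 → 0.0000 [wait]  node(7,6) S=268.7702 payoff=0.0000 vs cont=0.0000 → 0.0000 [wait]  node(7,7) S=361.5160 payoff=0.0000 vs cont=0.0000 → 0.0000 [wait]  ⇒ S*(7)=82.1099
t_6: node(6,0) S=52.6352 payoff=62.5748 vs cont=61.8745 → 62.5748 [stop]  node(6,1) S=70.7982 payoff=44.4118 vs cont=43.7114 → 44.4118 [stop]  node(6,2) S=95.2289 payoff=19.9811 vs cont=22.4846 → 22.4846 [wait]  node(6,3) S=128.0900 payoff=0.0000 vs cont=6.4715 → 6.4715 [wait]  node(6,4) S=172.2906 payoff=0.0000 vs cont=0.6445 → 0.6445 [wait]  node(6,5) S=231.7437 payoff=0.0000 vs cont=0.0000 → 0.0000 [wait]  node(6,6) S=311.7126 payoff=0.0000 vs cont=0.0000 → 0.0000 [wait]  ⇒ S*(6)=70.7982
t_5: node(5,0) S=61.0449 payoff=54.1651 vs cont=53.4648 → 54.1651 [stop]  node(5,1) S=82.1099 payoff=33.1001 vs cont=33.6030 → 33.6030 [wait]  node(5,2) S=110.4440 payoff=4.7660 vs cont=14.6516 → 14.6516 [wait]  node(5,3) S=148.5554 payoff=0.0000 vs cont=3.6316 → 3.6316 [wait]  node(5,4) S=199.8181 payoff=0.0000 vs cont=0.3308 → 0.3308 [wait]  node(5,5) S=268.7702 payoff=0.0000 vs cont=0.0000 → 0.0000 [wait]  ⇒ S*(5)=61.0449
t_4: node(4,0) S=70.7982 payoff=44.4118 vs cont=43.9531 → 44.4118 [stop]  node(4,1) S=95.2289 payoff=19.9811 vs cont=24.2902 → 24.2902 [wait]  node(4,2) S=128.0900 payoff=0.0000 vs cont=9.2660 → 9.2660 [wait]  node(4,3) S=172.2906 payoff=0.0000 vs cont=2.0231 → 2.0231 [wait]  node(4,4) S=231.7437 payoff=0.0000 vs cont=0.1698 → 0.1698 [wait]  ⇒ S*(4)=70.7982
t_3: node(3,0) S=82.1099 payoff=33.1001 vs cont=34.4708 → 34.4708 [wait]  node(3,1) S=110.4440 payoff=4.7660 vs cont=16.9215 → 16.9215 [wait]  node(3,2) S=148.5554 payoff=0.0000 vs cont=5.7285 → 5.7285 [wait]  node(3,3) S=199.8181 payoff=0.0000 vs cont=1.1200 → 1.1200 [wait]  ⇒ S*(3)=-
t_2: node(2,0) S=95.2289 payoff=19.9811 vs cont=25.8266 → 25.8266 [wait]  node(2,1) S=128.0900 payoff=0.0000 vs cont=11.4390 → 11.4390 [wait]  node(2,2) S=172.2906 payoff=0.0000 vs cont=3.4787 → 3.4787 [wait]  ⇒ S*(2)=-
t_1: node(1,0) S=110.4440 payoff=4.7660 vs cont=18.7545 → 18.7545 [wait]  node(1,1) S=148.5554 payoff=0.0000 vs cont=7.5435 → 7.5435 [wait]  ⇒ S*(1)=-
t_0: node(0,0) S=128.0900 payoff=0.0000 vs cont=13.2522 → 13.2522 [wait]  ⇒ S*(0)=-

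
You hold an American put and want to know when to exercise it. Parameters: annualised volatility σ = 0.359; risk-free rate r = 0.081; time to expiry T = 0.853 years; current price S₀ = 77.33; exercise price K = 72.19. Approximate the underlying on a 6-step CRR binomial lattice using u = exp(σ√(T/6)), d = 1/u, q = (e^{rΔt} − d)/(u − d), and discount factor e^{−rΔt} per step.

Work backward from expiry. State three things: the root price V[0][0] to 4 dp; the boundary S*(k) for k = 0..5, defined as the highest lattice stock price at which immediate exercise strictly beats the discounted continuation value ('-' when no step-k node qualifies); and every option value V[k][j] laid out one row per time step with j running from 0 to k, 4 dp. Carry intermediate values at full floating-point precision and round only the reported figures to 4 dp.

price = 5.7691
boundary = - - - 51.5215 44.9989 51.5215
tree:
5.7691
9.1633 2.6243
14.0604 4.6453 0.7335
20.6685 8.0026 1.5108 0.0000
27.1911 13.2588 3.1117 0.0000 0.0000
32.8879 20.6685 6.4090 0.0000 0.0000 0.0000
37.8635 27.1911 13.2005 0.0000 0.0000 0.0000 0.0000

Δt=0.14217, u=1.14495, d=0.87340, q=0.50886, disc=e^(-rΔt)=0.98855
k=6 terminal: V=max(K-S,0) → 37.8635 27.1911 13.2005 0.0000 0.0000 0.0000 0.0000
k=5: j=0 S=39.3021 intr=32.8879 cont=32.0614 V=32.8879[EX]; j=1 S=51.5215 intr=20.6685 cont=19.8420 V=20.6685[EX]; j=2 S=67.5401 intr=4.6499 cont=6.4090 V=6.4090[hold]; j=3 S=88.5390 intr=0.0000 cont=0.0000 V=0.0000[hold]; j=4 S=116.0667 intr=0.0000 cont=0.0000 V=0.0000[hold]; j=5 S=152.1530 intr=0.0000 cont=0.0000 V=0.0000[hold]  S*(5)=51.5215
k=4: j=0 S=44.9989 intr=27.1911 cont=26.3646 V=27.1911[EX]; j=1 S=58.9895 intr=13.2005 cont=13.2588 V=13.2588[hold]; j=2 S=77.3300 intr=0.0000 cont=3.1117 V=3.1117[hold]; j=3 S=101.3727 intr=0.0000 cont=0.0000 V=0.0000[hold]; j=4 S=132.8905 intr=0.0000 cont=0.0000 V=0.0000[hold]  S*(4)=44.9989
k=3: j=0 S=51.5215 intr=20.6685 cont=19.8713 V=20.6685[EX]; j=1 S=67.5401 intr=4.6499 cont=8.0026 V=8.0026[hold]; j=2 S=88.5390 intr=0.0000 cont=1.5108 V=1.5108[hold]; j=3 S=116.0667 intr=0.0000 cont=0.0000 V=0.0000[hold]  S*(3)=51.5215
k=2: j=0 S=58.9895 intr=13.2005 cont=14.0604 V=14.0604[hold]; j=1 S=77.3300 intr=0.0000 cont=4.6453 V=4.6453[hold]; j=2 S=101.3727 intr=0.0000 cont=0.7335 V=0.7335[hold]  S*(2)=-
k=1: j=0 S=67.5401 intr=4.6499 cont=9.1633 V=9.1633[hold]; j=1 S=88.5390 intr=0.0000 cont=2.6243 V=2.6243[hold]  S*(1)=-
k=0: j=0 S=77.3300 intr=0.0000 cont=5.7691 V=5.7691[hold]  S*(0)=-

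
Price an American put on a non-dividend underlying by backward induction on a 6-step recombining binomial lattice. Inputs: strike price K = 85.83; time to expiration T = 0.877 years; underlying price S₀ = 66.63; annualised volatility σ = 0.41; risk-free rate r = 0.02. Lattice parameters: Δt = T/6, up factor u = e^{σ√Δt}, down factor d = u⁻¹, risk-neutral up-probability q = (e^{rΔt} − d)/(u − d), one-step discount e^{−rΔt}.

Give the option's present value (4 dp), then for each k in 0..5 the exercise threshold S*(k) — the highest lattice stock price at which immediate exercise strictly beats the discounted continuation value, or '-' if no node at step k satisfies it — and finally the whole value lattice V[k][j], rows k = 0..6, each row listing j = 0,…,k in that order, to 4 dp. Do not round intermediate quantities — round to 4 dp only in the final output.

price = 22.7956
boundary = - - 48.6988 41.6335 48.6988 56.9632
tree:
22.7956
29.6702 15.1914
37.1312 21.4479 8.2363
44.1965 28.9934 13.0794 2.8304
50.2368 37.1312 20.0043 5.3579 0.0000
55.4008 44.1965 28.8668 10.1426 0.0000 0.0000
59.8155 50.2368 37.1312 19.2000 0.0000 0.0000 0.0000

Δt=0.14617, u=1.16970, d=0.85492, q=0.47019, disc=e^(-rΔt)=0.99708
k=6 terminal: V=max(K-S,0) → 59.8155 50.2368 37.1312 19.2000 0.0000 0.0000 0.0000
k=5: j=0 S=30.4292 intr=55.4008 cont=55.1502 V=55.4008[EX]; j=1 S=41.6335 intr=44.1965 cont=43.9460 V=44.1965[EX]; j=2 S=56.9632 intr=28.8668 cont=28.6163 V=28.8668[EX]; j=3 S=77.9373 intr=7.8927 cont=10.1426 V=10.1426[hold]; j=4 S=106.6343 intr=0.0000 cont=0.0000 V=0.0000[hold]; j=5 S=145.8977 intr=0.0000 cont=0.0000 V=0.0000[hold]  S*(5)=56.9632
k=4: j=0 S=35.5932 intr=50.2368 cont=49.9863 V=50.2368[EX]; j=1 S=48.6988 intr=37.1312 cont=36.8806 V=37.1312[EX]; j=2 S=66.6300 intr=19.2000 cont=20.0043 V=20.0043[hold]; j=3 S=91.1636 intr=0.0000 cont=5.3579 V=5.3579[hold]; j=4 S=124.7305 intr=0.0000 cont=0.0000 V=0.0000[hold]  S*(4)=48.6988
k=3: j=0 S=41.6335 intr=44.1965 cont=43.9460 V=44.1965[EX]; j=1 S=56.9632 intr=28.8668 cont=28.9934 V=28.9934[hold]; j=2 S=77.9373 intr=7.8927 cont=13.0794 V=13.0794[hold]; j=3 S=106.6343 intr=0.0000 cont=2.8304 V=2.8304[hold]  S*(3)=41.6335
k=2: j=0 S=48.6988 intr=37.1312 cont=36.9400 V=37.1312[EX]; j=1 S=66.6300 intr=19.2000 cont=21.4479 V=21.4479[hold]; j=2 S=91.1636 intr=0.0000 cont=8.2363 V=8.2363[hold]  S*(2)=48.6988
k=1: j=0 S=56.9632 intr=28.8668 cont=29.6702 V=29.6702[hold]; j=1 S=77.9373 intr=7.8927 cont=15.1914 V=15.1914[hold]  S*(1)=-
k=0: j=0 S=66.6300 intr=19.2000 cont=22.7956 V=22.7956[hold]  S*(0)=-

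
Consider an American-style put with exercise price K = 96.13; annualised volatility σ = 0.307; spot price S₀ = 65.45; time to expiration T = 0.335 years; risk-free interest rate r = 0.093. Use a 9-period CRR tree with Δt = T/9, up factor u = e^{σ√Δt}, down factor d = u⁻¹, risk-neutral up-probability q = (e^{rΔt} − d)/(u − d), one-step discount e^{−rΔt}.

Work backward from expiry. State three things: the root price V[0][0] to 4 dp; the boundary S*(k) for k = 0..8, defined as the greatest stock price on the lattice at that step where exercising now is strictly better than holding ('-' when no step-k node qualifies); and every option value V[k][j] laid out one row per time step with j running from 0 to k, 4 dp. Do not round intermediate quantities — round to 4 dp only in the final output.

Δt=0.03722, u=1.06102, d=0.94249, q=0.51445, disc=e^(-rΔt)=0.99654
k=9 terminal: V=max(K-S,0) → 57.7238 52.8938 47.4563 41.3351 34.4440 26.6863 17.9530 8.1214 0.0000 0.0000
k=8: j=0 S=40.7497 intr=55.3803 cont=55.0481 V=55.3803[EX]; j=1 S=45.8744 intr=50.2556 cont=49.9234 V=50.2556[EX]; j=2 S=51.6437 intr=44.4863 cont=44.1541 V=44.4863[EX]; j=3 S=58.1384 intr=37.9916 cont=37.6594 V=37.9916[EX]; j=4 S=65.4500 intr=30.6800 cont=30.3478 V=30.6800[EX]; j=5 S=73.6811 intr=22.4489 cont=22.1167 V=22.4489[EX]; j=6 S=82.9473 intr=13.1827 cont=12.8505 V=13.1827[EX]; j=7 S=93.3788 intr=2.7512 cont=3.9297 V=3.9297[hold]; j=8 S=105.1223 intr=0.0000 cont=0.0000 V=0.0000[hold]  S*(8)=82.9473
k=7: j=0 S=43.2362 intr=52.8938 cont=52.5616 V=52.8938[EX]; j=1 S=48.6737 intr=47.4563 cont=47.1241 V=47.4563[EX]; j=2 S=54.7949 intr=41.3351 cont=41.0029 V=41.3351[EX]; j=3 S=61.6860 intr=34.4440 cont=34.1118 V=34.4440[EX]; j=4 S=69.4437 intr=26.6863 cont=26.3541 V=26.6863[EX]; j=5 S=78.1770 intr=17.9530 cont=17.6208 V=17.9530[EX]; j=6 S=88.0086 intr=8.1214 cont=8.3934 V=8.3934[hold]; j=7 S=99.0767 intr=0.0000 cont=1.9014 V=1.9014[hold]  S*(7)=78.1770
k=6: j=0 S=45.8744 intr=50.2556 cont=49.9234 V=50.2556[EX]; j=1 S=51.6437 intr=44.4863 cont=44.1541 V=44.4863[EX]; j=2 S=58.1384 intr=37.9916 cont=37.6594 V=37.9916[EX]; j=3 S=65.4500 intr=30.6800 cont=30.3478 V=30.6800[EX]; j=4 S=73.6811 intr=22.4489 cont=22.1167 V=22.4489[EX]; j=5 S=82.9473 intr=13.1827 cont=12.9900 V=13.1827[EX]; j=6 S=93.3788 intr=2.7512 cont=5.0361 V=5.0361[hold]  S*(6)=82.9473
k=5: j=0 S=48.6737 intr=47.4563 cont=47.1241 V=47.4563[EX]; j=1 S=54.7949 intr=41.3351 cont=41.0029 V=41.3351[EX]; j=2 S=61.6860 intr=34.4440 cont=34.1118 V=34.4440[EX]; j=3 S=69.4437 intr=26.6863 cont=26.3541 V=26.6863[EX]; j=4 S=78.1770 intr=17.9530 cont=17.6208 V=17.9530[EX]; j=5 S=88.0086 intr=8.1214 cont=8.9606 V=8.9606[hold]  S*(5)=78.1770
k=4: j=0 S=51.6437 intr=44.4863 cont=44.1541 V=44.4863[EX]; j=1 S=58.1384 intr=37.9916 cont=37.6594 V=37.9916[EX]; j=2 S=65.4500 intr=30.6800 cont=30.3478 V=30.6800[EX]; j=3 S=73.6811 intr=22.4489 cont=22.1167 V=22.4489[EX]; j=4 S=82.9473 intr=13.1827 cont=13.2808 V=13.2808[hold]  S*(4)=73.6811
k=3: j=0 S=54.7949 intr=41.3351 cont=41.0029 V=41.3351[EX]; j=1 S=61.6860 intr=34.4440 cont=34.1118 V=34.4440[EX]; j=2 S=69.4437 intr=26.6863 cont=26.3541 V=26.6863[EX]; j=3 S=78.1770 intr=17.9530 cont=17.6711 V=17.9530[EX]  S*(3)=78.1770
k=2: j=0 S=58.1384 intr=37.9916 cont=37.6594 V=37.9916[EX]; j=1 S=65.4500 intr=30.6800 cont=30.3478 V=30.6800[EX]; j=2 S=73.6811 intr=22.4489 cont=22.1167 V=22.4489[EX]  S*(2)=73.6811
k=1: j=0 S=61.6860 intr=34.4440 cont=34.1118 V=34.4440[EX]; j=1 S=69.4437 intr=26.6863 cont=26.3541 V=26.6863[EX]  S*(1)=69.4437
k=0: j=0 S=65.4500 intr=30.6800 cont=30.3478 V=30.6800[EX]  S*(0)=65.4500

price = 30.6800
boundary = 65.4500 69.4437 73.6811 78.1770 73.6811 78.1770 82.9473 78.1770 82.9473
tree:
30.6800
34.4440 26.6863
37.9916 30.6800 22.4489
41.3351 34.4440 26.6863 17.9530
44.4863 37.9916 30.6800 22.4489 13.2808
47.4563 41.3351 34.4440 26.6863 17.9530 8.9606
50.2556 44.4863 37.9916 30.6800 22.4489 13.1827 5.0361
52.8938 47.4563 41.3351 34.4440 26.6863 17.9530 8.3934 1.9014
55.3803 50.2556 44.4863 37.9916 30.6800 22.4489 13.1827 3.9297 0.0000
57.7238 52.8938 47.4563 41.3351 34.4440 26.6863 17.9530 8.1214 0.0000 0.0000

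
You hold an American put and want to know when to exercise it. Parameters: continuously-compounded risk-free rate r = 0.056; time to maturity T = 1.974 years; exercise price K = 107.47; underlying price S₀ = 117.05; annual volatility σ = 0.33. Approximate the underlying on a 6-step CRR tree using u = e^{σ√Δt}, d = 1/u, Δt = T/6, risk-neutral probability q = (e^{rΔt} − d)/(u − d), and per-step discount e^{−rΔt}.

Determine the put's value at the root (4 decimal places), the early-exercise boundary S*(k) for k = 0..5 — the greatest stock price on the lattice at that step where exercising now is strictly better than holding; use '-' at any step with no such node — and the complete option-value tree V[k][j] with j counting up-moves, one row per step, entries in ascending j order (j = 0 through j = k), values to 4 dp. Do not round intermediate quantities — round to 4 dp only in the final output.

price = 11.8197
boundary = - - - 66.3373 80.1608 66.3373
tree:
11.8197
18.6120 5.5102
28.2902 9.6873 1.5648
41.1327 16.5806 3.1983 0.0000
52.5725 27.3092 6.5370 0.0000 0.0000
62.0394 41.1327 13.3612 0.0000 0.0000 0.0000
69.8738 52.5725 27.3092 0.0000 0.0000 0.0000 0.0000

Δt=0.32900, u=1.20838, d=0.82755, q=0.50165, disc=e^(-rΔt)=0.98174
k=6 terminal: V=max(K-S,0) → 69.8738 52.5725 27.3092 0.0000 0.0000 0.0000 0.0000
k=5: j=0 S=45.4306 intr=62.0394 cont=60.0775 V=62.0394[EX]; j=1 S=66.3373 intr=41.1327 cont=39.1708 V=41.1327[EX]; j=2 S=96.8650 intr=10.6050 cont=13.3612 V=13.3612[hold]; j=3 S=141.4412 intr=0.0000 cont=0.0000 V=0.0000[hold]; j=4 S=206.5310 intr=0.0000 cont=0.0000 V=0.0000[hold]; j=5 S=301.5744 intr=0.0000 cont=0.0000 V=0.0000[hold]  S*(5)=66.3373
k=4: j=0 S=54.8975 intr=52.5725 cont=50.6106 V=52.5725[EX]; j=1 S=80.1608 intr=27.3092 cont=26.7046 V=27.3092[EX]; j=2 S=117.0500 intr=0.0000 cont=6.5370 V=6.5370[hold]; j=3 S=170.9152 intr=0.0000 cont=0.0000 V=0.0000[hold]; j=4 S=249.5686 intr=0.0000 cont=0.0000 V=0.0000[hold]  S*(4)=80.1608
k=3: j=0 S=66.3373 intr=41.1327 cont=39.1708 V=41.1327[EX]; j=1 S=96.8650 intr=10.6050 cont=16.5806 V=16.5806[hold]; j=2 S=141.4412 intr=0.0000 cont=3.1983 V=3.1983[hold]; j=3 S=206.5310 intr=0.0000 cont=0.0000 V=0.0000[hold]  S*(3)=66.3373
k=2: j=0 S=80.1608 intr=27.3092 cont=28.2902 V=28.2902[hold]; j=1 S=117.0500 intr=0.0000 cont=9.6873 V=9.6873[hold]; j=2 S=170.9152 intr=0.0000 cont=1.5648 V=1.5648[hold]  S*(2)=-
k=1: j=0 S=96.8650 intr=10.6050 cont=18.6120 V=18.6120[hold]; j=1 S=141.4412 intr=0.0000 cont=5.5102 V=5.5102[hold]  S*(1)=-
k=0: j=0 S=117.0500 intr=0.0000 cont=11.8197 V=11.8197[hold]  S*(0)=-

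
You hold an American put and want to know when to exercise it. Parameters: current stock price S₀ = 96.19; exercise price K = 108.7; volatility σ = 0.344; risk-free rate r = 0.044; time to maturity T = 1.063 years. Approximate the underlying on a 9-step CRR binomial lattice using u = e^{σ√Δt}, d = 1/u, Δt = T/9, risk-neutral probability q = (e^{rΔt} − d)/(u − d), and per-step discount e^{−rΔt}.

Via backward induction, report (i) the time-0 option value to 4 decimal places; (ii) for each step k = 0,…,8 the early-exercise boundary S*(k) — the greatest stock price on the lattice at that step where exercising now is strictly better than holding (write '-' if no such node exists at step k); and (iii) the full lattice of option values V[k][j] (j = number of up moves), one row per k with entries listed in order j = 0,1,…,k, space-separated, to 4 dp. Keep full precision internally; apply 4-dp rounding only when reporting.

Δt=0.11811  u=1.12550  d=0.88850  q=0.49246  discount=0.99482
step 9 (expiry): payoffs max(K−S,0) = 75.5078 66.6541 55.4388 41.2319 23.2354 0.4386 0.0000 0.0000 0.0000 0.0000
step 8: (k=8,j=0): S=37.3576, (K−S)⁺=71.3424, hold=70.7789 ⇒ V=71.3424 exercise | (k=8,j=1): S=47.3224, (K−S)⁺=61.3776, hold=60.8141 ⇒ V=61.3776 exercise | (k=8,j=2): S=59.9452, (K−S)⁺=48.7548, hold=48.1913 ⇒ V=48.7548 exercise | (k=8,j=3): S=75.9351, (K−S)⁺=32.7649, hold=32.2015 ⇒ V=32.7649 exercise | (k=8,j=4): S=96.1900, (K−S)⁺=12.5100, hold=11.9466 ⇒ V=12.5100 exercise | (k=8,j=5): S=121.8478, (K−S)⁺=0.0000, hold=0.2214 ⇒ V=0.2214 continue | (k=8,j=6): S=154.3495, (K−S)⁺=0.0000, hold=0.0000 ⇒ V=0.0000 continue | (k=8,j=7): S=195.5207, (K−S)⁺=0.0000, hold=0.0000 ⇒ V=0.0000 continue | (k=8,j=8): S=247.6740, (K−S)⁺=0.0000, hold=0.0000 ⇒ V=0.0000 continue  boundary S*=96.1900
step 7: (k=7,j=0): S=42.0459, (K−S)⁺=66.6541, hold=66.0907 ⇒ V=66.6541 exercise | (k=7,j=1): S=53.2612, (K−S)⁺=55.4388, hold=54.8754 ⇒ V=55.4388 exercise | (k=7,j=2): S=67.4681, (K−S)⁺=41.2319, hold=40.6685 ⇒ V=41.2319 exercise | (k=7,j=3): S=85.4646, (K−S)⁺=23.2354, hold=22.6720 ⇒ V=23.2354 exercise | (k=7,j=4): S=108.2614, (K−S)⁺=0.4386, hold=6.4249 ⇒ V=6.4249 continue | (k=7,j=5): S=137.1391, (K−S)⁺=0.0000, hold=0.1118 ⇒ V=0.1118 continue | (k=7,j=6): S=173.7197, (K−S)⁺=0.0000, hold=0.0000 ⇒ V=0.0000 continue | (k=7,j=7): S=220.0577, (K−S)⁺=0.0000, hold=0.0000 ⇒ V=0.0000 continue  boundary S*=85.4646
step 6: (k=6,j=0): S=47.3224, (K−S)⁺=61.3776, hold=60.8141 ⇒ V=61.3776 exercise | (k=6,j=1): S=59.9452, (K−S)⁺=48.7548, hold=48.1913 ⇒ V=48.7548 exercise | (k=6,j=2): S=75.9351, (K−S)⁺=32.7649, hold=32.2015 ⇒ V=32.7649 exercise | (k=6,j=3): S=96.1900, (K−S)⁺=12.5100, hold=14.8793 ⇒ V=14.8793 continue | (k=6,j=4): S=121.8478, (K−S)⁺=0.0000, hold=3.2987 ⇒ V=3.2987 continue | (k=6,j=5): S=154.3495, (K−S)⁺=0.0000, hold=0.0565 ⇒ V=0.0565 continue | (k=6,j=6): S=195.5207, (K−S)⁺=0.0000, hold=0.0000 ⇒ V=0.0000 continue  boundary S*=75.9351
step 5: (k=5,j=0): S=53.2612, (K−S)⁺=55.4388, hold=54.8754 ⇒ V=55.4388 exercise | (k=5,j=1): S=67.4681, (K−S)⁺=41.2319, hold=40.6685 ⇒ V=41.2319 exercise | (k=5,j=2): S=85.4646, (K−S)⁺=23.2354, hold=23.8327 ⇒ V=23.8327 continue | (k=5,j=3): S=108.2614, (K−S)⁺=0.4386, hold=9.1287 ⇒ V=9.1287 continue | (k=5,j=4): S=137.1391, (K−S)⁺=0.0000, hold=1.6932 ⇒ V=1.6932 continue | (k=5,j=5): S=173.7197, (K−S)⁺=0.0000, hold=0.0285 ⇒ V=0.0285 continue  boundary S*=67.4681
step 4: (k=4,j=0): S=59.9452, (K−S)⁺=48.7548, hold=48.1913 ⇒ V=48.7548 exercise | (k=4,j=1): S=75.9351, (K−S)⁺=32.7649, hold=32.4941 ⇒ V=32.7649 exercise | (k=4,j=2): S=96.1900, (K−S)⁺=12.5100, hold=16.5056 ⇒ V=16.5056 continue | (k=4,j=3): S=121.8478, (K−S)⁺=0.0000, hold=5.4387 ⇒ V=5.4387 continue | (k=4,j=4): S=154.3495, (K−S)⁺=0.0000, hold=0.8689 ⇒ V=0.8689 continue  boundary S*=75.9351
step 3: (k=3,j=0): S=67.4681, (K−S)⁺=41.2319, hold=40.6685 ⇒ V=41.2319 exercise | (k=3,j=1): S=85.4646, (K−S)⁺=23.2354, hold=24.6295 ⇒ V=24.6295 continue | (k=3,j=2): S=108.2614, (K−S)⁺=0.4386, hold=10.9982 ⇒ V=10.9982 continue | (k=3,j=3): S=137.1391, (K−S)⁺=0.0000, hold=3.1717 ⇒ V=3.1717 continue  boundary S*=67.4681
step 2: (k=2,j=0): S=75.9351, (K−S)⁺=32.7649, hold=32.8845 ⇒ V=32.8845 continue | (k=2,j=1): S=96.1900, (K−S)⁺=12.5100, hold=17.8237 ⇒ V=17.8237 continue | (k=2,j=2): S=121.8478, (K−S)⁺=0.0000, hold=7.1069 ⇒ V=7.1069 continue  boundary S*=-
step 1: (k=1,j=0): S=85.4646, (K−S)⁺=23.2354, hold=25.3356 ⇒ V=25.3356 continue | (k=1,j=1): S=108.2614, (K−S)⁺=0.4386, hold=12.4810 ⇒ V=12.4810 continue  boundary S*=-
step 0: (k=0,j=0): S=96.1900, (K−S)⁺=12.5100, hold=18.9067 ⇒ V=18.9067 continue  boundary S*=-

price = 18.9067
boundary = - - - 67.4681 75.9351 67.4681 75.9351 85.4646 96.1900
tree:
18.9067
25.3356 12.4810
32.8845 17.8237 7.1069
41.2319 24.6295 10.9982 3.1717
48.7548 32.7649 16.5056 5.4387 0.8689
55.4388 41.2319 23.8327 9.1287 1.6932 0.0285
61.3776 48.7548 32.7649 14.8793 3.2987 0.0565 0.0000
66.6541 55.4388 41.2319 23.2354 6.4249 0.1118 0.0000 0.0000
71.3424 61.3776 48.7548 32.7649 12.5100 0.2214 0.0000 0.0000 0.0000
75.5078 66.6541 55.4388 41.2319 23.2354 0.4386 0.0000 0.0000 0.0000 0.0000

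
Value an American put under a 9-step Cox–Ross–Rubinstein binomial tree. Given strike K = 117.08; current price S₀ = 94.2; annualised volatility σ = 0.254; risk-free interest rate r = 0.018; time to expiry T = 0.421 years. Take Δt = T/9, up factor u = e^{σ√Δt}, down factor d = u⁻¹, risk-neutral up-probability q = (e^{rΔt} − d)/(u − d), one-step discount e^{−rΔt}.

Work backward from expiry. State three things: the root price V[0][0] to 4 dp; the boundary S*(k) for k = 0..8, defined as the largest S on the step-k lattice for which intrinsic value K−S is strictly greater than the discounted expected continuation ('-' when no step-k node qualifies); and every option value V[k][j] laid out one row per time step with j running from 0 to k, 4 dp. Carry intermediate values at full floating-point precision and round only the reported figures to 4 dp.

params: Δt=0.04678 u=1.05647 d=0.94655 q=0.49393 e^(-rΔt)=0.99916
t_9 payoffs: 59.6251 52.9526 45.5052 37.1930 27.9154 17.5603 6.0026 0.0000 0.0000 0.0000
t_8: node(8,0) S=60.6995 payoff=56.3805 vs cont=56.2819 → 56.3805 [stop]  node(8,1) S=67.7488 payoff=49.3312 vs cont=49.2327 → 49.3312 [stop]  node(8,2) S=75.6168 payoff=41.4632 vs cont=41.3647 → 41.4632 [stop]  node(8,3) S=84.3985 payoff=32.6815 vs cont=32.5830 → 32.6815 [stop]  node(8,4) S=94.2000 payoff=22.8800 vs cont=22.7815 → 22.8800 [stop]  node(8,5) S=105.1398 payoff=11.9402 vs cont=11.8416 → 11.9402 [stop]  node(8,6) S=117.3502 payoff=0.0000 vs cont=3.0352 → 3.0352 [wait]  node(8,7) S=130.9785 payoff=0.0000 vs cont=0.0000 → 0.0000 [wait]  node(8,8) S=146.1896 payoff=0.0000 vs cont=0.0000 → 0.0000 [wait]  ⇒ S*(8)=105.1398
t_7: node(7,0) S=64.1274 payoff=52.9526 vs cont=52.8541 → 52.9526 [stop]  node(7,1) S=71.5748 payoff=45.5052 vs cont=45.4067 → 45.5052 [stop]  node(7,2) S=79.8870 payoff=37.1930 vs cont=37.0944 → 37.1930 [stop]  node(7,3) S=89.1646 payoff=27.9154 vs cont=27.8168 → 27.9154 [stop]  node(7,4) S=99.5197 payoff=17.5603 vs cont=17.4617 → 17.5603 [stop]  node(7,5) S=111.0774 payoff=6.0026 vs cont=7.5354 → 7.5354 [wait]  node(7,6) S=123.9772 payoff=0.0000 vs cont=1.5347 → 1.5347 [wait]  node(7,7) S=138.3752 payoff=0.0000 vs cont=0.0000 → 0.0000 [wait]  ⇒ S*(7)=99.5197
t_6: node(6,0) S=67.7488 payoff=49.3312 vs cont=49.2327 → 49.3312 [stop]  node(6,1) S=75.6168 payoff=41.4632 vs cont=41.3647 → 41.4632 [stop]  node(6,2) S=84.3985 payoff=32.6815 vs cont=32.5830 → 32.6815 [stop]  node(6,3) S=94.2000 payoff=22.8800 vs cont=22.7815 → 22.8800 [stop]  node(6,4) S=105.1398 payoff=11.9402 vs cont=12.5980 → 12.5980 [wait]  node(6,5) S=117.3502 payoff=0.0000 vs cont=4.5676 → 4.5676 [wait]  node(6,6) S=130.9785 payoff=0.0000 vs cont=0.7760 → 0.7760 [wait]  ⇒ S*(6)=94.2000
t_5: node(5,0) S=71.5748 payoff=45.5052 vs cont=45.4067 → 45.5052 [stop]  node(5,1) S=79.8870 payoff=37.1930 vs cont=37.0944 → 37.1930 [stop]  node(5,2) S=89.1646 payoff=27.9154 vs cont=27.8168 → 27.9154 [stop]  node(5,3) S=99.5197 payoff=17.5603 vs cont=17.7864 → 17.7864 [wait]  node(5,4) S=111.0774 payoff=6.0026 vs cont=8.6243 → 8.6243 [wait]  node(5,5) S=123.9772 payoff=0.0000 vs cont=2.6925 → 2.6925 [wait]  ⇒ S*(5)=89.1646
t_4: node(4,0) S=75.6168 payoff=41.4632 vs cont=41.3647 → 41.4632 [stop]  node(4,1) S=84.3985 payoff=32.6815 vs cont=32.5830 → 32.6815 [stop]  node(4,2) S=94.2000 payoff=22.8800 vs cont=22.8931 → 22.8931 [wait]  node(4,3) S=105.1398 payoff=11.9402 vs cont=13.2498 → 13.2498 [wait]  node(4,4) S=117.3502 payoff=0.0000 vs cont=5.6896 → 5.6896 [wait]  ⇒ S*(4)=84.3985
t_3: node(3,0) S=79.8870 payoff=37.1930 vs cont=37.0944 → 37.1930 [stop]  node(3,1) S=89.1646 payoff=27.9154 vs cont=27.8233 → 27.9154 [stop]  node(3,2) S=99.5197 payoff=17.5603 vs cont=18.1147 → 18.1147 [wait]  node(3,3) S=111.0774 payoff=6.0026 vs cont=9.5076 → 9.5076 [wait]  ⇒ S*(3)=89.1646
t_2: node(2,0) S=84.3985 payoff=32.6815 vs cont=32.5830 → 32.6815 [stop]  node(2,1) S=94.2000 payoff=22.8800 vs cont=23.0551 → 23.0551 [wait]  node(2,2) S=105.1398 payoff=11.9402 vs cont=13.8517 → 13.8517 [wait]  ⇒ S*(2)=84.3985
t_1: node(1,0) S=89.1646 payoff=27.9154 vs cont=27.9032 → 27.9154 [stop]  node(1,1) S=99.5197 payoff=17.5603 vs cont=18.4936 → 18.4936 [wait]  ⇒ S*(1)=89.1646
t_0: node(0,0) S=94.2000 payoff=22.8800 vs cont=23.2421 → 23.2421 [wait]  ⇒ S*(0)=-

price = 23.2421
boundary = - 89.1646 84.3985 89.1646 84.3985 89.1646 94.2000 99.5197 105.1398
tree:
23.2421
27.9154 18.4936
32.6815 23.0551 13.8517
37.1930 27.9154 18.1147 9.5076
41.4632 32.6815 22.8931 13.2498 5.6896
45.5052 37.1930 27.9154 17.7864 8.6243 2.6925
49.3312 41.4632 32.6815 22.8800 12.5980 4.5676 0.7760
52.9526 45.5052 37.1930 27.9154 17.5603 7.5354 1.5347 0.0000
56.3805 49.3312 41.4632 32.6815 22.8800 11.9402 3.0352 0.0000 0.0000
59.6251 52.9526 45.5052 37.1930 27.9154 17.5603 6.0026 0.0000 0.0000 0.0000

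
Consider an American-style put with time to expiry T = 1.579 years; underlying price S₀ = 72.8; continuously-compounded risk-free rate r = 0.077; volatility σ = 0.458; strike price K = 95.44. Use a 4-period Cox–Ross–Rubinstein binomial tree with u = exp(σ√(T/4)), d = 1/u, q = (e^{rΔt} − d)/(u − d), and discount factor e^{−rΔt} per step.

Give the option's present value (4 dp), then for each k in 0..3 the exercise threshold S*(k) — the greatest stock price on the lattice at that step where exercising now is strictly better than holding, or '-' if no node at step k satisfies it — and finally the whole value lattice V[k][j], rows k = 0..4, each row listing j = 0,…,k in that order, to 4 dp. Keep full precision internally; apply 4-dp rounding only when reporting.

Δt=0.39475, u=1.33343, d=0.74994, q=0.48145, disc=e^(-rΔt)=0.97006
k=4 terminal: V=max(K-S,0) → 72.4126 54.4962 22.6400 0.0000 0.0000
k=3: j=0 S=30.7056 intr=64.7344 cont=61.8771 V=64.7344[EX]; j=1 S=54.5959 intr=40.8441 cont=37.9868 V=40.8441[EX]; j=2 S=97.0740 intr=0.0000 cont=11.3886 V=11.3886[hold]; j=3 S=172.6020 intr=0.0000 cont=0.0000 V=0.0000[hold]  S*(3)=54.5959
k=2: j=0 S=40.9438 intr=54.4962 cont=51.6388 V=54.4962[EX]; j=1 S=72.8000 intr=22.6400 cont=25.8646 V=25.8646[hold]; j=2 S=129.4417 intr=0.0000 cont=5.7288 V=5.7288[hold]  S*(2)=40.9438
k=1: j=0 S=54.5959 intr=40.8441 cont=39.4928 V=40.8441[EX]; j=1 S=97.0740 intr=0.0000 cont=15.6862 V=15.6862[hold]  S*(1)=54.5959
k=0: j=0 S=72.8000 intr=22.6400 cont=27.8718 V=27.8718[hold]  S*(0)=-

price = 27.8718
boundary = - 54.5959 40.9438 54.5959
tree:
27.8718
40.8441 15.6862
54.4962 25.8646 5.7288
64.7344 40.8441 11.3886 0.0000
72.4126 54.4962 22.6400 0.0000 0.0000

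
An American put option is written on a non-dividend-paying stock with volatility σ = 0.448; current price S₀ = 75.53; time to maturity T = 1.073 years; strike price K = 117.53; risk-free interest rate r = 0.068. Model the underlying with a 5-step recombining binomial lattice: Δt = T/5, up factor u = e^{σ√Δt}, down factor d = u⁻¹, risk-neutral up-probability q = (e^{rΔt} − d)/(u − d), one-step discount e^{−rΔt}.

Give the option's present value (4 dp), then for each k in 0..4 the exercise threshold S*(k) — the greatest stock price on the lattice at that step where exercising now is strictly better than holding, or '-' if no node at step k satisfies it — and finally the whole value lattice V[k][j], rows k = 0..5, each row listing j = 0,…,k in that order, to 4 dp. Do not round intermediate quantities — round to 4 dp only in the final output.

Δt=0.21460, u=1.23064, d=0.81258, q=0.48346, disc=e^(-rΔt)=0.98551
k=5 terminal: V=max(K-S,0) → 90.7715 77.0049 56.1555 24.5796 0.0000 0.0000
k=4: j=0 S=32.9301 intr=84.5999 cont=82.8973 V=84.5999[EX]; j=1 S=49.8719 intr=67.6581 cont=65.9554 V=67.6581[EX]; j=2 S=75.5300 intr=42.0000 cont=40.2974 V=42.0000[EX]; j=3 S=114.3886 intr=3.1414 cont=12.5123 V=12.5123[hold]; j=4 S=173.2391 intr=0.0000 cont=0.0000 V=0.0000[hold]  S*(4)=75.5300
k=3: j=0 S=40.5251 intr=77.0049 cont=75.3022 V=77.0049[EX]; j=1 S=61.3745 intr=56.1555 cont=54.4529 V=56.1555[EX]; j=2 S=92.9504 intr=24.5796 cont=27.3419 V=27.3419[hold]; j=3 S=140.7714 intr=0.0000 cont=6.3695 V=6.3695[hold]  S*(3)=61.3745
k=2: j=0 S=49.8719 intr=67.6581 cont=65.9554 V=67.6581[EX]; j=1 S=75.5300 intr=42.0000 cont=41.6135 V=42.0000[EX]; j=2 S=114.3886 intr=3.1414 cont=16.9533 V=16.9533[hold]  S*(2)=75.5300
k=1: j=0 S=61.3745 intr=56.1555 cont=54.4529 V=56.1555[EX]; j=1 S=92.9504 intr=24.5796 cont=29.4578 V=29.4578[hold]  S*(1)=61.3745
k=0: j=0 S=75.5300 intr=42.0000 cont=42.6216 V=42.6216[hold]  S*(0)=-

price = 42.6216
boundary = - 61.3745 75.5300 61.3745 75.5300
tree:
42.6216
56.1555 29.4578
67.6581 42.0000 16.9533
77.0049 56.1555 27.3419 6.3695
84.5999 67.6581 42.0000 12.5123 0.0000
90.7715 77.0049 56.1555 24.5796 0.0000 0.0000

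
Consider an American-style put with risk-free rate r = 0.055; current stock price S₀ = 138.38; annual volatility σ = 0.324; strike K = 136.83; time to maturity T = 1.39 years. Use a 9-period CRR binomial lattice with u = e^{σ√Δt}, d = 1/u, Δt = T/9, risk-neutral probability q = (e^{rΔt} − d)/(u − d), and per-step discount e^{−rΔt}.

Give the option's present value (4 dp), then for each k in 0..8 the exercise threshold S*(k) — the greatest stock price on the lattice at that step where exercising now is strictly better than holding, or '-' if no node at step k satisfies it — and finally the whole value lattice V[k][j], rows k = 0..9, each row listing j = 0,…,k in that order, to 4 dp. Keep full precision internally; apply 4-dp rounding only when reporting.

price = 16.3451
boundary = - - - 94.4446 83.1531 94.4446 83.1531 94.4446 107.2694
tree:
16.3451
23.1338 9.8781
31.8154 14.9016 5.0551
42.3854 21.8547 8.2467 1.9700
53.6769 31.0167 13.1234 3.5418 0.4419
63.6185 42.3854 20.2488 6.2672 0.8942 0.0000
72.3714 53.6769 30.0441 10.8611 1.8094 0.0000 0.0000
80.0779 63.6185 42.3854 18.2933 3.6616 0.0000 0.0000 0.0000
86.8630 72.3714 53.6769 29.5606 7.4097 0.0000 0.0000 0.0000 0.0000
92.8369 80.0779 63.6185 42.3854 14.9943 0.0000 0.0000 0.0000 0.0000 0.0000

params: Δt=0.15444 u=1.13579 d=0.88044 q=0.50162 e^(-rΔt)=0.99154
t_9 payoffs: 92.8369 80.0779 63.6185 42.3854 14.9943 0.0000 0.0000 0.0000 0.0000 0.0000
t_8: node(8,0) S=49.9670 payoff=86.8630 vs cont=85.7056 → 86.8630 [stop]  node(8,1) S=64.4586 payoff=72.3714 vs cont=71.2141 → 72.3714 [stop]  node(8,2) S=83.1531 payoff=53.6769 vs cont=52.5196 → 53.6769 [stop]  node(8,3) S=107.2694 payoff=29.5606 vs cont=28.4032 → 29.5606 [stop]  node(8,4) S=138.3800 payoff=0.0000 vs cont=7.4097 → 7.4097 [wait]  node(8,5) S=178.5134 payoff=0.0000 vs cont=0.0000 → 0.0000 [wait]  node(8,6) S=230.2865 payoff=0.0000 vs cont=0.0000 → 0.0000 [wait]  node(8,7) S=297.0749 payoff=0.0000 vs cont=0.0000 → 0.0000 [wait]  node(8,8) S=383.2335 payoff=0.0000 vs cont=0.0000 → 0.0000 [wait]  ⇒ S*(8)=107.2694
t_7: node(7,0) S=56.7521 payoff=80.0779 vs cont=78.9205 → 80.0779 [stop]  node(7,1) S=73.2115 payoff=63.6185 vs cont=62.4611 → 63.6185 [stop]  node(7,2) S=94.4446 payoff=42.3854 vs cont=41.2281 → 42.3854 [stop]  node(7,3) S=121.8357 payoff=14.9943 vs cont=18.2933 → 18.2933 [wait]  node(7,4) S=157.1709 payoff=0.0000 vs cont=3.6616 → 3.6616 [wait]  node(7,5) S=202.7541 payoff=0.0000 vs cont=0.0000 → 0.0000 [wait]  node(7,6) S=261.5575 payoff=0.0000 vs cont=0.0000 → 0.0000 [wait]  node(7,7) S=337.4153 payoff=0.0000 vs cont=0.0000 → 0.0000 [wait]  ⇒ S*(7)=94.4446
t_6: node(6,0) S=64.4586 payoff=72.3714 vs cont=71.2141 → 72.3714 [stop]  node(6,1) S=83.1531 payoff=53.6769 vs cont=52.5196 → 53.6769 [stop]  node(6,2) S=107.2694 payoff=29.5606 vs cont=30.0441 → 30.0441 [wait]  node(6,3) S=138.3800 payoff=0.0000 vs cont=10.8611 → 10.8611 [wait]  node(6,4) S=178.5134 payoff=0.0000 vs cont=1.8094 → 1.8094 [wait]  node(6,5) S=230.2865 payoff=0.0000 vs cont=0.0000 → 0.0000 [wait]  node(6,6) S=297.0749 payoff=0.0000 vs cont=0.0000 → 0.0000 [wait]  ⇒ S*(6)=83.1531
t_5: node(5,0) S=73.2115 payoff=63.6185 vs cont=62.4611 → 63.6185 [stop]  node(5,1) S=94.4446 payoff=42.3854 vs cont=41.4685 → 42.3854 [stop]  node(5,2) S=121.8357 payoff=14.9943 vs cont=20.2488 → 20.2488 [wait]  node(5,3) S=157.1709 payoff=0.0000 vs cont=6.2672 → 6.2672 [wait]  node(5,4) S=202.7541 payoff=0.0000 vs cont=0.8942 → 0.8942 [wait]  node(5,5) S=261.5575 payoff=0.0000 vs cont=0.0000 → 0.0000 [wait]  ⇒ S*(5)=94.4446
t_4: node(4,0) S=83.1531 payoff=53.6769 vs cont=52.5196 → 53.6769 [stop]  node(4,1) S=107.2694 payoff=29.5606 vs cont=31.0167 → 31.0167 [wait]  node(4,2) S=138.3800 payoff=0.0000 vs cont=13.1234 → 13.1234 [wait]  node(4,3) S=178.5134 payoff=0.0000 vs cont=3.5418 → 3.5418 [wait]  node(4,4) S=230.2865 payoff=0.0000 vs cont=0.4419 → 0.4419 [wait]  ⇒ S*(4)=83.1531
t_3: node(3,0) S=94.4446 payoff=42.3854 vs cont=41.9523 → 42.3854 [stop]  node(3,1) S=121.8357 payoff=14.9943 vs cont=21.8547 → 21.8547 [wait]  node(3,2) S=157.1709 payoff=0.0000 vs cont=8.2467 → 8.2467 [wait]  node(3,3) S=202.7541 payoff=0.0000 vs cont=1.9700 → 1.9700 [wait]  ⇒ S*(3)=94.4446
t_2: node(2,0) S=107.2694 payoff=29.5606 vs cont=31.8154 → 31.8154 [wait]  node(2,1) S=138.3800 payoff=0.0000 vs cont=14.9016 → 14.9016 [wait]  node(2,2) S=178.5134 payoff=0.0000 vs cont=5.0551 → 5.0551 [wait]  ⇒ S*(2)=-
t_1: node(1,0) S=121.8357 payoff=14.9943 vs cont=23.1338 → 23.1338 [wait]  node(1,1) S=157.1709 payoff=0.0000 vs cont=9.8781 → 9.8781 [wait]  ⇒ S*(1)=-
t_0: node(0,0) S=138.3800 payoff=0.0000 vs cont=16.3451 → 16.3451 [wait]  ⇒ S*(0)=-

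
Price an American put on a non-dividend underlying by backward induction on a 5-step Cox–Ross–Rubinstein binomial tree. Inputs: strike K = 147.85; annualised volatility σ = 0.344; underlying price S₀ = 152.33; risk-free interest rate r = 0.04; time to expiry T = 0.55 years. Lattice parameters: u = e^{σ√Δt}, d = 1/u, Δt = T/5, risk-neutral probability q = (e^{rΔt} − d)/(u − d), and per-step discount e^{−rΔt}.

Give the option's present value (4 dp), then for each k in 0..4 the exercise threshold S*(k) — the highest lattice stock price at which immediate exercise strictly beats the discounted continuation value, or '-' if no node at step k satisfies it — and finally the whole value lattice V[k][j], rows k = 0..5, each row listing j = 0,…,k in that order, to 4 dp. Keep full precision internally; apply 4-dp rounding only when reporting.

Δt=0.11000, u=1.12086, d=0.89218, q=0.49079, disc=e^(-rΔt)=0.99561
k=5 terminal: V=max(K-S,0) → 61.7431 39.6725 11.9448 0.0000 0.0000 0.0000
k=4: j=0 S=96.5134 intr=51.3366 cont=50.6875 V=51.3366[EX]; j=1 S=121.2513 intr=26.5987 cont=25.9496 V=26.5987[EX]; j=2 S=152.3300 intr=0.0000 cont=6.0557 V=6.0557[hold]; j=3 S=191.3746 intr=0.0000 cont=0.0000 V=0.0000[hold]; j=4 S=240.4271 intr=0.0000 cont=0.0000 V=0.0000[hold]  S*(4)=121.2513
k=3: j=0 S=108.1775 intr=39.6725 cont=39.0234 V=39.6725[EX]; j=1 S=135.9052 intr=11.9448 cont=16.4439 V=16.4439[hold]; j=2 S=170.7399 intr=0.0000 cont=3.0701 V=3.0701[hold]; j=3 S=214.5033 intr=0.0000 cont=0.0000 V=0.0000[hold]  S*(3)=108.1775
k=2: j=0 S=121.2513 intr=26.5987 cont=28.1480 V=28.1480[hold]; j=1 S=152.3300 intr=0.0000 cont=9.8367 V=9.8367[hold]; j=2 S=191.3746 intr=0.0000 cont=1.5564 V=1.5564[hold]  S*(2)=-
k=1: j=0 S=135.9052 intr=11.9448 cont=19.0769 V=19.0769[hold]; j=1 S=170.7399 intr=0.0000 cont=5.7475 V=5.7475[hold]  S*(1)=-
k=0: j=0 S=152.3300 intr=0.0000 cont=12.4799 V=12.4799[hold]  S*(0)=-

price = 12.4799
boundary = - - - 108.1775 121.2513
tree:
12.4799
19.0769 5.7475
28.1480 9.8367 1.5564
39.6725 16.4439 3.0701 0.0000
51.3366 26.5987 6.0557 0.0000 0.0000
61.7431 39.6725 11.9448 0.0000 0.0000 0.0000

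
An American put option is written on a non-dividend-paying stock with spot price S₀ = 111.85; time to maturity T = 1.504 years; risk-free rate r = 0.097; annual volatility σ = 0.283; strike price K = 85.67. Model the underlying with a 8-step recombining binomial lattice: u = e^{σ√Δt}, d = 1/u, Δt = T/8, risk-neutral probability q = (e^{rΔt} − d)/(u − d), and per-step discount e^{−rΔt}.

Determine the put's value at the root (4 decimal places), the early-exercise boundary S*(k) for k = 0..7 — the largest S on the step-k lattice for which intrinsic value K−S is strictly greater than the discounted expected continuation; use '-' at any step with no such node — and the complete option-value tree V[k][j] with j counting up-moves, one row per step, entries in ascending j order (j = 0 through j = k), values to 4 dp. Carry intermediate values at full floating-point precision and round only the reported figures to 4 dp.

Δt=0.18800  u=1.13055  d=0.88452  q=0.54416  discount=0.98193
step 8 (expiry): payoffs max(K−S,0) = 43.7605 32.1035 17.2041 0.0000 0.0000 0.0000 0.0000 0.0000 0.0000
step 7: (k=7,j=0): S=47.3808, (K−S)⁺=38.2892, hold=36.7411 ⇒ V=38.2892 exercise | (k=7,j=1): S=60.5597, (K−S)⁺=25.1103, hold=23.5622 ⇒ V=25.1103 exercise | (k=7,j=2): S=77.4042, (K−S)⁺=8.2658, hold=7.7006 ⇒ V=8.2658 exercise | (k=7,j=3): S=98.9340, (K−S)⁺=0.0000, hold=0.0000 ⇒ V=0.0000 continue | (k=7,j=4): S=126.4522, (K−S)⁺=0.0000, hold=0.0000 ⇒ V=0.0000 continue | (k=7,j=5): S=161.6246, (K−S)⁺=0.0000, hold=0.0000 ⇒ V=0.0000 continue | (k=7,j=6): S=206.5801, (K−S)⁺=0.0000, hold=0.0000 ⇒ V=0.0000 continue | (k=7,j=7): S=264.0398, (K−S)⁺=0.0000, hold=0.0000 ⇒ V=0.0000 continue  boundary S*=77.4042
step 6: (k=6,j=0): S=53.5665, (K−S)⁺=32.1035, hold=30.5554 ⇒ V=32.1035 exercise | (k=6,j=1): S=68.4659, (K−S)⁺=17.2041, hold=15.6560 ⇒ V=17.2041 exercise | (k=6,j=2): S=87.5095, (K−S)⁺=0.0000, hold=3.6998 ⇒ V=3.6998 continue | (k=6,j=3): S=111.8500, (K−S)⁺=0.0000, hold=0.0000 ⇒ V=0.0000 continue | (k=6,j=4): S=142.9608, (K−S)⁺=0.0000, hold=0.0000 ⇒ V=0.0000 continue | (k=6,j=5): S=182.7250, (K−S)⁺=0.0000, hold=0.0000 ⇒ V=0.0000 continue | (k=6,j=6): S=233.5495, (K−S)⁺=0.0000, hold=0.0000 ⇒ V=0.0000 continue  boundary S*=68.4659
step 5: (k=5,j=0): S=60.5597, (K−S)⁺=25.1103, hold=23.5622 ⇒ V=25.1103 exercise | (k=5,j=1): S=77.4042, (K−S)⁺=8.2658, hold=9.6775 ⇒ V=9.6775 continue | (k=5,j=2): S=98.9340, (K−S)⁺=0.0000, hold=1.6560 ⇒ V=1.6560 continue | (k=5,j=3): S=126.4522, (K−S)⁺=0.0000, hold=0.0000 ⇒ V=0.0000 continue | (k=5,j=4): S=161.6246, (K−S)⁺=0.0000, hold=0.0000 ⇒ V=0.0000 continue | (k=5,j=5): S=206.5801, (K−S)⁺=0.0000, hold=0.0000 ⇒ V=0.0000 continue  boundary S*=60.5597
step 4: (k=4,j=0): S=68.4659, (K−S)⁺=17.2041, hold=16.4103 ⇒ V=17.2041 exercise | (k=4,j=1): S=87.5095, (K−S)⁺=0.0000, hold=5.2165 ⇒ V=5.2165 continue | (k=4,j=2): S=111.8500, (K−S)⁺=0.0000, hold=0.7412 ⇒ V=0.7412 continue | (k=4,j=3): S=142.9608, (K−S)⁺=0.0000, hold=0.0000 ⇒ V=0.0000 continue | (k=4,j=4): S=182.7250, (K−S)⁺=0.0000, hold=0.0000 ⇒ V=0.0000 continue  boundary S*=68.4659
step 3: (k=3,j=0): S=77.4042, (K−S)⁺=8.2658, hold=10.4879 ⇒ V=10.4879 continue | (k=3,j=1): S=98.9340, (K−S)⁺=0.0000, hold=2.7310 ⇒ V=2.7310 continue | (k=3,j=2): S=126.4522, (K−S)⁺=0.0000, hold=0.3318 ⇒ V=0.3318 continue | (k=3,j=3): S=161.6246, (K−S)⁺=0.0000, hold=0.0000 ⇒ V=0.0000 continue  boundary S*=-
step 2: (k=2,j=0): S=87.5095, (K−S)⁺=0.0000, hold=6.1536 ⇒ V=6.1536 continue | (k=2,j=1): S=111.8500, (K−S)⁺=0.0000, hold=1.3996 ⇒ V=1.3996 continue | (k=2,j=2): S=142.9608, (K−S)⁺=0.0000, hold=0.1485 ⇒ V=0.1485 continue  boundary S*=-
step 1: (k=1,j=0): S=98.9340, (K−S)⁺=0.0000, hold=3.5022 ⇒ V=3.5022 continue | (k=1,j=1): S=126.4522, (K−S)⁺=0.0000, hold=0.7058 ⇒ V=0.7058 continue  boundary S*=-
step 0: (k=0,j=0): S=111.8500, (K−S)⁺=0.0000, hold=1.9447 ⇒ V=1.9447 continue  boundary S*=-

price = 1.9447
boundary = - - - - 68.4659 60.5597 68.4659 77.4042
tree:
1.9447
3.5022 0.7058
6.1536 1.3996 0.1485
10.4879 2.7310 0.3318 0.0000
17.2041 5.2165 0.7412 0.0000 0.0000
25.1103 9.6775 1.6560 0.0000 0.0000 0.0000
32.1035 17.2041 3.6998 0.0000 0.0000 0.0000 0.0000
38.2892 25.1103 8.2658 0.0000 0.0000 0.0000 0.0000 0.0000
43.7605 32.1035 17.2041 0.0000 0.0000 0.0000 0.0000 0.0000 0.0000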